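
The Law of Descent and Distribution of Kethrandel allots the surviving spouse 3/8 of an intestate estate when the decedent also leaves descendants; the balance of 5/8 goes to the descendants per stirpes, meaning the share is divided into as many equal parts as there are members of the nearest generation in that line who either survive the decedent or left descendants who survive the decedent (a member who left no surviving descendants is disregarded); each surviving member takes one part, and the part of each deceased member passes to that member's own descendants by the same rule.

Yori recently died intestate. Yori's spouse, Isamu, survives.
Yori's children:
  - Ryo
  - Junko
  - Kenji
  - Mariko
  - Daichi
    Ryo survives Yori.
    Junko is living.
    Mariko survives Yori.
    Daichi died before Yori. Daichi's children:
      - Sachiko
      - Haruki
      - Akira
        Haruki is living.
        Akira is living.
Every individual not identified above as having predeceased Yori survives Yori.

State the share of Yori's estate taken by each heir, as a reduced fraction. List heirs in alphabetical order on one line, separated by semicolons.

Akira 1/24; Haruki 1/24; Isamu 3/8; Junko 1/8; Kenji 1/8; Mariko 1/8; Ryo 1/8; Sachiko 1/24

Isamu, as surviving spouse, takes 3/8.
The remaining 5/8 passes to Yori's descendants per stirpes.
The 5/8 is divided into 5 equal shares of 1/8 among Ryo, Junko, Kenji, Mariko, Daichi.
Ryo is living and takes 1/8.
Junko is living and takes 1/8.
Kenji is living and takes 1/8.
Mariko is living and takes 1/8.
Daichi predeceased; the 1/8 allotted to Daichi's branch passes to Daichi's issue by representation.
The 1/8 is divided into 3 equal shares of 1/24 among Sachiko, Haruki, Akira.
Sachiko is living and takes 1/24.
Haruki is living and takes 1/24.
Akira is living and takes 1/24.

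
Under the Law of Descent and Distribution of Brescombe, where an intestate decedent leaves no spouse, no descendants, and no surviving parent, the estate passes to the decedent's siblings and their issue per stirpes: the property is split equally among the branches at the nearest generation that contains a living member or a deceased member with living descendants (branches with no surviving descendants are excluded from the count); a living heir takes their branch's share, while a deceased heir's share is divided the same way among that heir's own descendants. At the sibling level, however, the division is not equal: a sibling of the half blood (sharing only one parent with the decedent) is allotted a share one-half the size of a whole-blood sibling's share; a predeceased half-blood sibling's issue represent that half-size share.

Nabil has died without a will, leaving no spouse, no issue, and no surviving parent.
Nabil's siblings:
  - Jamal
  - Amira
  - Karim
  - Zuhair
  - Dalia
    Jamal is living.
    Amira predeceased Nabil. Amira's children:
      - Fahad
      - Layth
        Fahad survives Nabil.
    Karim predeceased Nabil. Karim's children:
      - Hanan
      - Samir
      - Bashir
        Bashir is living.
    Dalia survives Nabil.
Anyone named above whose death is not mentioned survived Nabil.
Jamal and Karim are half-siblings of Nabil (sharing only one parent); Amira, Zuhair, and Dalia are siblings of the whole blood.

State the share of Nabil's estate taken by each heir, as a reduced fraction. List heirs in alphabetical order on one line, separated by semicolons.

No spouse, descendants, or parent survives, so the estate passes to Nabil's siblings per stirpes.
Half-blood siblings count for one-half the weight of whole-blood siblings at the initial division.
Dividing 1 in proportion to weights (total weight 4): Jamal (weight 1/2) → 1/8; Amira (weight 1) → 1/4; Karim (weight 1/2) → 1/8; Zuhair (weight 1) → 1/4; Dalia (weight 1) → 1/4.
Jamal is living and takes 1/8.
Amira predeceased; the 1/4 allotted to Amira's branch passes to Amira's issue by representation.
The 1/4 is divided into 2 equal shares of 1/8 among Fahad, Layth.
Fahad is living and takes 1/8.
Layth is living and takes 1/8.
Karim predeceased; the 1/8 allotted to Karim's branch passes to Karim's issue by representation.
The 1/8 is divided into 3 equal shares of 1/24 among Hanan, Samir, Bashir.
Hanan is living and takes 1/24.
Samir is living and takes 1/24.
Bashir is living and takes 1/24.
Zuhair is living and takes 1/4.
Dalia is living and takes 1/4.

Bashir 1/24; Dalia 1/4; Fahad 1/8; Hanan 1/24; Jamal 1/8; Layth 1/8; Samir 1/24; Zuhair 1/4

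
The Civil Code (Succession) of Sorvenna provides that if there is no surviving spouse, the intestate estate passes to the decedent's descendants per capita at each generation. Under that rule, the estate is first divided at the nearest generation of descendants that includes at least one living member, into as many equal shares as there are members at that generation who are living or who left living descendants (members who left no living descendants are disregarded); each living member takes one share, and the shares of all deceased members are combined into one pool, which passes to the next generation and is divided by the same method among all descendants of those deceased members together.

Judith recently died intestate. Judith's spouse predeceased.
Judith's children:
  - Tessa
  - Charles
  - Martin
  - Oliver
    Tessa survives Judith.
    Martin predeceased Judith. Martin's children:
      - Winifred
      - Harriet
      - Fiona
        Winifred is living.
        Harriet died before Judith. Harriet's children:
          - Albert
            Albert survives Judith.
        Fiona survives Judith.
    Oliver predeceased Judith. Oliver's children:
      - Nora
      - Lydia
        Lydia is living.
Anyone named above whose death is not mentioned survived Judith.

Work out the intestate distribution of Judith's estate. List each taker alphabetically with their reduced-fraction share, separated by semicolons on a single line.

There is no surviving spouse, so the entire estate passes to Judith's descendants per capita at each generation.
At generation 1 (Tessa, Charles, Martin, Oliver) there are 4 shares of (1)/4 = 1/4 each.
Living: Tessa and Charles — each takes 1/4.
Deceased: Martin and Oliver. Their combined 1/2 is pooled and carried to generation 2.
At generation 2 (Winifred, Harriet, Fiona, Nora, Lydia) there are 5 shares of (1/2)/5 = 1/10 each.
Living: Winifred, Fiona, Nora, and Lydia — each takes 1/10.
Deceased: Harriet. That 1/10 share is carried to generation 3.
At generation 3 (Albert) there are 1 shares of (1/10)/1 = 1/10 each.
Living: Albert — each takes 1/10.

Albert 1/10; Charles 1/4; Fiona 1/10; Lydia 1/10; Nora 1/10; Tessa 1/4; Winifred 1/10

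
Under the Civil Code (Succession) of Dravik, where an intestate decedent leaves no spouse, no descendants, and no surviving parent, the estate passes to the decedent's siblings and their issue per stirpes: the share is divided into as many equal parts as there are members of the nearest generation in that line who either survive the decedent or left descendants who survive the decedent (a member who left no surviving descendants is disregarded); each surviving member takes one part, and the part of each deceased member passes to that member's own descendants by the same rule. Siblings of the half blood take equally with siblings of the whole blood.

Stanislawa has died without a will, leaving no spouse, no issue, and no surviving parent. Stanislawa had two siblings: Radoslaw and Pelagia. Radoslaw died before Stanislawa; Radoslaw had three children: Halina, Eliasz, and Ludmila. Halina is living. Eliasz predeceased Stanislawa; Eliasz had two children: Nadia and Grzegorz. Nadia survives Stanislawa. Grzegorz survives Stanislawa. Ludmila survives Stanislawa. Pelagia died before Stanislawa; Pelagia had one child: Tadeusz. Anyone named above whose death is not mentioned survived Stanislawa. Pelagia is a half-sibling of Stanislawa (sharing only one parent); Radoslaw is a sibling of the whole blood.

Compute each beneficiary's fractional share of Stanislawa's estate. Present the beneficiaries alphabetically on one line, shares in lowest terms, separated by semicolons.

No spouse, descendants, or parent survives, so the estate passes to Stanislawa's siblings per stirpes.
Half-blood and whole-blood siblings take equally under the stated rule.
The estate is divided into 2 equal shares of 1/2 among Radoslaw, Pelagia.
Radoslaw predeceased; the 1/2 allotted to Radoslaw's branch passes to Radoslaw's issue by representation.
The 1/2 is divided into 3 equal shares of 1/6 among Halina, Eliasz, Ludmila.
Halina is living and takes 1/6.
Eliasz predeceased; the 1/6 allotted to Eliasz's branch passes to Eliasz's issue by representation.
The 1/6 is divided into 2 equal shares of 1/12 among Nadia, Grzegorz.
Nadia is living and takes 1/12.
Grzegorz is living and takes 1/12.
Ludmila is living and takes 1/6.
Pelagia predeceased; the 1/2 allotted to Pelagia's branch passes to Pelagia's issue by representation.
Tadeusz is the sole taker at this level and receives the full 1/2.

Grzegorz 1/12; Halina 1/6; Ludmila 1/6; Nadia 1/12; Tadeusz 1/2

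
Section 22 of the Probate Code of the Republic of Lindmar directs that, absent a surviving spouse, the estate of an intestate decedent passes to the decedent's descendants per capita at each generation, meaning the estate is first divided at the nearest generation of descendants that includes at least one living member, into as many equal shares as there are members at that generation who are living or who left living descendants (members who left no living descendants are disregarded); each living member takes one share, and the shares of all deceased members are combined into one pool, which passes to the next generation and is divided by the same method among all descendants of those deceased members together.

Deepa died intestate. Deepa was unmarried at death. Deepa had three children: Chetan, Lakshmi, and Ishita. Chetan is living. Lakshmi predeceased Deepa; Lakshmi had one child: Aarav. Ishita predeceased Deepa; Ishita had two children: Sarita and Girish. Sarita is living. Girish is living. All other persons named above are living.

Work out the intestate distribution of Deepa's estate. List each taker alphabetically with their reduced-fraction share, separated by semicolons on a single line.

Aarav 2/9; Chetan 1/3; Girish 2/9; Sarita 2/9

There is no surviving spouse, so the entire estate passes to Deepa's descendants per capita at each generation.
At generation 1 (Chetan, Lakshmi, Ishita) there are 3 shares of (1)/3 = 1/3 each.
Living: Chetan — each takes 1/3.
Deceased: Lakshmi and Ishita. Their combined 2/3 is pooled and carried to generation 2.
At generation 2 (Aarav, Sarita, Girish) there are 3 shares of (2/3)/3 = 2/9 each.
Living: Aarav, Sarita, and Girish — each takes 2/9.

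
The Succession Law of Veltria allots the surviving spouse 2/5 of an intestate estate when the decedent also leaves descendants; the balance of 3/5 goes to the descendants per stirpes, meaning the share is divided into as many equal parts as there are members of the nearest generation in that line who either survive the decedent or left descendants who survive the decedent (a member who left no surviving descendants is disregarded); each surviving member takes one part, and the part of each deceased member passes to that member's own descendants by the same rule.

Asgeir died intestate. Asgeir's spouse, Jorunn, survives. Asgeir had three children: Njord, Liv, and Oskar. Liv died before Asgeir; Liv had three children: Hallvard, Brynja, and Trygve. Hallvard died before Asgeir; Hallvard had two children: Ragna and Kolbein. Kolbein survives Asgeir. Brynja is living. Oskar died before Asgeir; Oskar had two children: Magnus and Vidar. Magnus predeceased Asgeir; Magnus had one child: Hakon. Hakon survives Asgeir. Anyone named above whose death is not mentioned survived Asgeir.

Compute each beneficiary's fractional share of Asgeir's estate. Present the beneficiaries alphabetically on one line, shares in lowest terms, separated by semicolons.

Jorunn, as surviving spouse, takes 2/5.
The remaining 3/5 passes to Asgeir's descendants per stirpes.
The 3/5 is divided into 3 equal shares of 1/5 among Njord, Liv, Oskar.
Njord is living and takes 1/5.
Liv predeceased; the 1/5 allotted to Liv's branch passes to Liv's issue by representation.
The 1/5 is divided into 3 equal shares of 1/15 among Hallvard, Brynja, Trygve.
Hallvard predeceased; the 1/15 allotted to Hallvard's branch passes to Hallvard's issue by representation.
The 1/15 is divided into 2 equal shares of 1/30 among Ragna, Kolbein.
Ragna is living and takes 1/30.
Kolbein is living and takes 1/30.
Brynja is living and takes 1/15.
Trygve is living and takes 1/15.
Oskar predeceased; the 1/5 allotted to Oskar's branch passes to Oskar's issue by representation.
The 1/5 is divided into 2 equal shares of 1/10 among Magnus, Vidar.
Magnus predeceased; the 1/10 allotted to Magnus's branch passes to Magnus's issue by representation.
Hakon is the sole taker at this level and receives the full 1/10.
Vidar is living and takes 1/10.

Brynja 1/15; Hakon 1/10; Jorunn 2/5; Kolbein 1/30; Njord 1/5; Ragna 1/30; Trygve 1/15; Vidar 1/10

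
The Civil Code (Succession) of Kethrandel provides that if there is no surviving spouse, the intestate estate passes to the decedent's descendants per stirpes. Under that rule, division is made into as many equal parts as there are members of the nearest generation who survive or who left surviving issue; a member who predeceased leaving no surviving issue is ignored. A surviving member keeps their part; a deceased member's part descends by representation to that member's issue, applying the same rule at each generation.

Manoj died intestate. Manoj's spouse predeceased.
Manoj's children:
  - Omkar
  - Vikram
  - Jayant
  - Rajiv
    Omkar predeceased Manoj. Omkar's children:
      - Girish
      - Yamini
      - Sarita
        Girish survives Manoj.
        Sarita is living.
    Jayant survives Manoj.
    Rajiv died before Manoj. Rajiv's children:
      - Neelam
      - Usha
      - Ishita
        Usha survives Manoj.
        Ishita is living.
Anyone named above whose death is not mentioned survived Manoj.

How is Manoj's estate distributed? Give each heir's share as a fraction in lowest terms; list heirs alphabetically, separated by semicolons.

There is no surviving spouse, so the entire estate passes to Manoj's descendants per stirpes.
The estate is divided into 4 equal shares of 1/4 among Omkar, Vikram, Jayant, Rajiv.
Omkar predeceased; the 1/4 allotted to Omkar's branch passes to Omkar's issue by representation.
The 1/4 is divided into 3 equal shares of 1/12 among Girish, Yamini, Sarita.
Girish is living and takes 1/12.
Yamini is living and takes 1/12.
Sarita is living and takes 1/12.
Vikram is living and takes 1/4.
Jayant is living and takes 1/4.
Rajiv predeceased; the 1/4 allotted to Rajiv's branch passes to Rajiv's issue by representation.
The 1/4 is divided into 3 equal shares of 1/12 among Neelam, Usha, Ishita.
Neelam is living and takes 1/12.
Usha is living and takes 1/12.
Ishita is living and takes 1/12.

Girish 1/12; Ishita 1/12; Jayant 1/4; Neelam 1/12; Sarita 1/12; Usha 1/12; Vikram 1/4; Yamini 1/12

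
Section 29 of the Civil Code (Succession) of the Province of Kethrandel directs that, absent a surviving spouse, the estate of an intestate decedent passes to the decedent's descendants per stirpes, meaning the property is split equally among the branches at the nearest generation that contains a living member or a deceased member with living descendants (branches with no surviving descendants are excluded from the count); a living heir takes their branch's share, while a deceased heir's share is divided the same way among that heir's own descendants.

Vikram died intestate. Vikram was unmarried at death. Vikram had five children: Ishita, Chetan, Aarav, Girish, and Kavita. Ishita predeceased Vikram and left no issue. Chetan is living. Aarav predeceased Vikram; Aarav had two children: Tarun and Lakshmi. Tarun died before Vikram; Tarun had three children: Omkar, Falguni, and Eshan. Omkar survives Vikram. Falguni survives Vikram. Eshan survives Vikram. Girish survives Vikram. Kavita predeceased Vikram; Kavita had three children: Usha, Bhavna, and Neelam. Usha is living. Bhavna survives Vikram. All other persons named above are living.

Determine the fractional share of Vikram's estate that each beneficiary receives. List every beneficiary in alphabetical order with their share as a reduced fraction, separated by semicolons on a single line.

Bhavna 1/12; Chetan 1/4; Eshan 1/24; Falguni 1/24; Girish 1/4; Lakshmi 1/8; Neelam 1/12; Omkar 1/24; Usha 1/12

There is no surviving spouse, so the entire estate passes to Vikram's descendants per stirpes.
Ishita left no surviving issue, so that branch lapses and is disregarded.
The estate is divided into 4 equal shares of 1/4 among Chetan, Aarav, Girish, Kavita.
Chetan is living and takes 1/4.
Aarav predeceased; the 1/4 allotted to Aarav's branch passes to Aarav's issue by representation.
The 1/4 is divided into 2 equal shares of 1/8 among Tarun, Lakshmi.
Tarun predeceased; the 1/8 allotted to Tarun's branch passes to Tarun's issue by representation.
The 1/8 is divided into 3 equal shares of 1/24 among Omkar, Falguni, Eshan.
Omkar is living and takes 1/24.
Falguni is living and takes 1/24.
Eshan is living and takes 1/24.
Lakshmi is living and takes 1/8.
Girish is living and takes 1/4.
Kavita predeceased; the 1/4 allotted to Kavita's branch passes to Kavita's issue by representation.
The 1/4 is divided into 3 equal shares of 1/12 among Usha, Bhavna, Neelam.
Usha is living and takes 1/12.
Bhavna is living and takes 1/12.
Neelam is living and takes 1/12.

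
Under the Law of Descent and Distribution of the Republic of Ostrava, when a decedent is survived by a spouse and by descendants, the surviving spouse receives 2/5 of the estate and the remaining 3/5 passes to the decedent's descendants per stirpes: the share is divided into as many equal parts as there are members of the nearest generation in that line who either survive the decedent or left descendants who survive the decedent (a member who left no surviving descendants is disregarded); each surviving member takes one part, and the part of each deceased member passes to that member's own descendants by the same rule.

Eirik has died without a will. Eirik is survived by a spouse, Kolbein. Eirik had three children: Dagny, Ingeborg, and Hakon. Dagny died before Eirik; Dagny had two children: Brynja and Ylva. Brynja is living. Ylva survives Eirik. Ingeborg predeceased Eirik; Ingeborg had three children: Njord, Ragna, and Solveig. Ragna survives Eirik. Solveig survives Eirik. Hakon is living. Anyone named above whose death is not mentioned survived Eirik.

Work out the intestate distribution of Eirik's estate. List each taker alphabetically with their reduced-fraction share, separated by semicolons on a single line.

Kolbein, as surviving spouse, takes 2/5.
The remaining 3/5 passes to Eirik's descendants per stirpes.
The 3/5 is divided into 3 equal shares of 1/5 among Dagny, Ingeborg, Hakon.
Dagny predeceased; the 1/5 allotted to Dagny's branch passes to Dagny's issue by representation.
The 1/5 is divided into 2 equal shares of 1/10 among Brynja, Ylva.
Brynja is living and takes 1/10.
Ylva is living and takes 1/10.
Ingeborg predeceased; the 1/5 allotted to Ingeborg's branch passes to Ingeborg's issue by representation.
The 1/5 is divided into 3 equal shares of 1/15 among Njord, Ragna, Solveig.
Njord is living and takes 1/15.
Ragna is living and takes 1/15.
Solveig is living and takes 1/15.
Hakon is living and takes 1/5.

Brynja 1/10; Hakon 1/5; Kolbein 2/5; Njord 1/15; Ragna 1/15; Solveig 1/15; Ylva 1/10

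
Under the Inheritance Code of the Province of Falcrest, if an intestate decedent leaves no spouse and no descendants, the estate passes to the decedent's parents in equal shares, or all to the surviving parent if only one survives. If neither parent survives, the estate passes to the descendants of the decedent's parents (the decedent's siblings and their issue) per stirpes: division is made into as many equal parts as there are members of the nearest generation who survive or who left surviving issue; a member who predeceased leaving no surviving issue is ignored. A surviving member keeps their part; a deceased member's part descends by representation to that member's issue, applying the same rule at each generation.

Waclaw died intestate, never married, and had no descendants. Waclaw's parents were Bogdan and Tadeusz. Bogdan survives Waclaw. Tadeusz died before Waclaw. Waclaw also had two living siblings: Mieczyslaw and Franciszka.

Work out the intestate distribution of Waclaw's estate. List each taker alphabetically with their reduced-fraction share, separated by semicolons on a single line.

Only one parent, Bogdan, survives, so Bogdan takes the entire estate. The siblings take nothing because a surviving parent has priority.

Bogdan 1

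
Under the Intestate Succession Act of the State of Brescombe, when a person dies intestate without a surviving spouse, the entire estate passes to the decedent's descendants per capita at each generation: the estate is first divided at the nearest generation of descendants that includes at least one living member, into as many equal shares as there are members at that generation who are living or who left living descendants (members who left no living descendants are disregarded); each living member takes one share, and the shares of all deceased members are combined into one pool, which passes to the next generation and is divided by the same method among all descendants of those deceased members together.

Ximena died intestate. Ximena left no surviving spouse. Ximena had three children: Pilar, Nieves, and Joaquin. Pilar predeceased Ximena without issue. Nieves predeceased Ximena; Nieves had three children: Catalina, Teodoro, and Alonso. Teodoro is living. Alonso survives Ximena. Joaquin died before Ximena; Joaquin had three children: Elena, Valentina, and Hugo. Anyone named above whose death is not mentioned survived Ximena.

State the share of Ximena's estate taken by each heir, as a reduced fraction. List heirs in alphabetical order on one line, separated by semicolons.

Alonso 1/6; Catalina 1/6; Elena 1/6; Hugo 1/6; Teodoro 1/6; Valentina 1/6

There is no surviving spouse, so the entire estate passes to Ximena's descendants per capita at each generation.
No one at generation 1 (Nieves, Joaquin) is living; moving to the next generation.
At generation 2 (Catalina, Teodoro, Alonso, Elena, Valentina, Hugo) there are 6 shares of (1)/6 = 1/6 each.
Living: Catalina, Teodoro, Alonso, Elena, Valentina, and Hugo — each takes 1/6.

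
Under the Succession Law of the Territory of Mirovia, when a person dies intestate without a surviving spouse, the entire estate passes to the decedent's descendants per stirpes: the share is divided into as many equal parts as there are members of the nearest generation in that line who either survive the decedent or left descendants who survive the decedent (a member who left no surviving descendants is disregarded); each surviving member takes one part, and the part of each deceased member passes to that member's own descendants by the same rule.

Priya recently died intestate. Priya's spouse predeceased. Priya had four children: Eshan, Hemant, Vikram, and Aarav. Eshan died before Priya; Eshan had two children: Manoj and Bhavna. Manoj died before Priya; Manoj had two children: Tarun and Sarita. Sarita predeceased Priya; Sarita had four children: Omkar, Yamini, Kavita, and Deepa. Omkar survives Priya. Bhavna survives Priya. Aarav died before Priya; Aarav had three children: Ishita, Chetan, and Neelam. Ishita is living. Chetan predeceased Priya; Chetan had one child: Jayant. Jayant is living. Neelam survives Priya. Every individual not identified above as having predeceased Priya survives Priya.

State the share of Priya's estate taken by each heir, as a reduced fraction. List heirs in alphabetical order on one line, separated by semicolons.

There is no surviving spouse, so the entire estate passes to Priya's descendants per stirpes.
The estate is divided into 4 equal shares of 1/4 among Eshan, Hemant, Vikram, Aarav.
Eshan predeceased; the 1/4 allotted to Eshan's branch passes to Eshan's issue by representation.
The 1/4 is divided into 2 equal shares of 1/8 among Manoj, Bhavna.
Manoj predeceased; the 1/8 allotted to Manoj's branch passes to Manoj's issue by representation.
The 1/8 is divided into 2 equal shares of 1/16 among Tarun, Sarita.
Tarun is living and takes 1/16.
Sarita predeceased; the 1/16 allotted to Sarita's branch passes to Sarita's issue by representation.
The 1/16 is divided into 4 equal shares of 1/64 among Omkar, Yamini, Kavita, Deepa.
Omkar is living and takes 1/64.
Yamini is living and takes 1/64.
Kavita is living and takes 1/64.
Deepa is living and takes 1/64.
Bhavna is living and takes 1/8.
Hemant is living and takes 1/4.
Vikram is living and takes 1/4.
Aarav predeceased; the 1/4 allotted to Aarav's branch passes to Aarav's issue by representation.
The 1/4 is divided into 3 equal shares of 1/12 among Ishita, Chetan, Neelam.
Ishita is living and takes 1/12.
Chetan predeceased; the 1/12 allotted to Chetan's branch passes to Chetan's issue by representation.
Jayant is the sole taker at this level and receives the full 1/12.
Neelam is living and takes 1/12.

Bhavna 1/8; Deepa 1/64; Hemant 1/4; Ishita 1/12; Jayant 1/12; Kavita 1/64; Neelam 1/12; Omkar 1/64; Tarun 1/16; Vikram 1/4; Yamini 1/64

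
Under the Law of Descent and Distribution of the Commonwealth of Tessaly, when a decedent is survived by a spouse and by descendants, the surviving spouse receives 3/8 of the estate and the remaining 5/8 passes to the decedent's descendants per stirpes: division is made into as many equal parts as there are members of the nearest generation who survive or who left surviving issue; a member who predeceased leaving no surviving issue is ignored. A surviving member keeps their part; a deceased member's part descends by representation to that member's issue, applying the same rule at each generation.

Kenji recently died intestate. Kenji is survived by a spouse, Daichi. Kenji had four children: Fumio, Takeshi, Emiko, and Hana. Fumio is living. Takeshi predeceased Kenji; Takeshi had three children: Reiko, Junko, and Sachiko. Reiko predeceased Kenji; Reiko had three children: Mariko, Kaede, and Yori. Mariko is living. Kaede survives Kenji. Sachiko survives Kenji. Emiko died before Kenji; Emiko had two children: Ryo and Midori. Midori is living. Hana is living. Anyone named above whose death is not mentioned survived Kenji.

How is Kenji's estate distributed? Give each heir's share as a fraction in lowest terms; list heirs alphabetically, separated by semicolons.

Daichi 3/8; Fumio 5/32; Hana 5/32; Junko 5/96; Kaede 5/288; Mariko 5/288; Midori 5/64; Ryo 5/64; Sachiko 5/96; Yori 5/288

Daichi, as surviving spouse, takes 3/8.
The remaining 5/8 passes to Kenji's descendants per stirpes.
The 5/8 is divided into 4 equal shares of 5/32 among Fumio, Takeshi, Emiko, Hana.
Fumio is living and takes 5/32.
Takeshi predeceased; the 5/32 allotted to Takeshi's branch passes to Takeshi's issue by representation.
The 5/32 is divided into 3 equal shares of 5/96 among Reiko, Junko, Sachiko.
Reiko predeceased; the 5/96 allotted to Reiko's branch passes to Reiko's issue by representation.
The 5/96 is divided into 3 equal shares of 5/288 among Mariko, Kaede, Yori.
Mariko is living and takes 5/288.
Kaede is living and takes 5/288.
Yori is living and takes 5/288.
Junko is living and takes 5/96.
Sachiko is living and takes 5/96.
Emiko predeceased; the 5/32 allotted to Emiko's branch passes to Emiko's issue by representation.
The 5/32 is divided into 2 equal shares of 5/64 among Ryo, Midori.
Ryo is living and takes 5/64.
Midori is living and takes 5/64.
Hana is living and takes 5/32.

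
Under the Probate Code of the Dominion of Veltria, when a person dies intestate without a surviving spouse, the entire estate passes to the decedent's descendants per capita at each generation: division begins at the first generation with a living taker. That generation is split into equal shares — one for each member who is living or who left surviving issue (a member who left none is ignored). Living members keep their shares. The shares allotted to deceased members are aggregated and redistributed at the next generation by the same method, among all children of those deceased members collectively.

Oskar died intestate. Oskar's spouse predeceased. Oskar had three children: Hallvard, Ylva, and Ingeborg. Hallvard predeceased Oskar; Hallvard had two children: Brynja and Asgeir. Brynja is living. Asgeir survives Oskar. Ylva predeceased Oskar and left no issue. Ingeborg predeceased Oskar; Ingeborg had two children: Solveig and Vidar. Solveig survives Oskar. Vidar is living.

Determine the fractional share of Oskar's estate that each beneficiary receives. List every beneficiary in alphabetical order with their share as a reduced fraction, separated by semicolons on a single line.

Asgeir 1/4; Brynja 1/4; Solveig 1/4; Vidar 1/4

There is no surviving spouse, so the entire estate passes to Oskar's descendants per capita at each generation.
No one at generation 1 (Hallvard, Ingeborg) is living; moving to the next generation.
At generation 2 (Brynja, Asgeir, Solveig, Vidar) there are 4 shares of (1)/4 = 1/4 each.
Living: Brynja, Asgeir, Solveig, and Vidar — each takes 1/4.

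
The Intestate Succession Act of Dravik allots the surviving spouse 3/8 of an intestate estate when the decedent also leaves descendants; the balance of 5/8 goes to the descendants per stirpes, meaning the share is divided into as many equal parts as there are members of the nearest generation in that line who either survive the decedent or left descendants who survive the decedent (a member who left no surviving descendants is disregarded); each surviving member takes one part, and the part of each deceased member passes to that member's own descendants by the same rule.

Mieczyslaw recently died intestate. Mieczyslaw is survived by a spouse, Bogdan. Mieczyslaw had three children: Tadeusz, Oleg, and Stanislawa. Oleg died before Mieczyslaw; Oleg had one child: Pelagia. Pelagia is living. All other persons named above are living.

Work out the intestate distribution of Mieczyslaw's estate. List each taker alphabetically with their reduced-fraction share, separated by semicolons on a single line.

Bogdan 3/8; Pelagia 5/24; Stanislawa 5/24; Tadeusz 5/24

Bogdan, as surviving spouse, takes 3/8.
The remaining 5/8 passes to Mieczyslaw's descendants per stirpes.
The 5/8 is divided into 3 equal shares of 5/24 among Tadeusz, Oleg, Stanislawa.
Tadeusz is living and takes 5/24.
Oleg predeceased; the 5/24 allotted to Oleg's branch passes to Oleg's issue by representation.
Pelagia is the sole taker at this level and receives the full 5/24.
Stanislawa is living and takes 5/24.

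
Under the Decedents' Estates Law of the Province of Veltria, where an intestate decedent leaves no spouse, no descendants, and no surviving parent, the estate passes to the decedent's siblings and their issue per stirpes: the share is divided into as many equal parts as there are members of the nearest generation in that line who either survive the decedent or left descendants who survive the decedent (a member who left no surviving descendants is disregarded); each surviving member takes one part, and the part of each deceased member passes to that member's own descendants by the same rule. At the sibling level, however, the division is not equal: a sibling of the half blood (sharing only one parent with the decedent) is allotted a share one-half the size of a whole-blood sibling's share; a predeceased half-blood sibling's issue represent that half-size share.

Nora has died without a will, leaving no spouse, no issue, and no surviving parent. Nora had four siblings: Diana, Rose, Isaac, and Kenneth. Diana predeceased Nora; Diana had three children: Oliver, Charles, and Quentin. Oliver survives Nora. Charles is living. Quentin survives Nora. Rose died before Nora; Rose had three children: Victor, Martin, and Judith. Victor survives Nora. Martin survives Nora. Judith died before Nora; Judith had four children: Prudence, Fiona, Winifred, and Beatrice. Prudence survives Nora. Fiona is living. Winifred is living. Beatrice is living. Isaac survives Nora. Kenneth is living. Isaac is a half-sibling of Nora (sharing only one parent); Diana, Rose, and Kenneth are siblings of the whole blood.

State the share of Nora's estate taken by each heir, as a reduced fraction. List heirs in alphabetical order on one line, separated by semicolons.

Beatrice 1/42; Charles 2/21; Fiona 1/42; Isaac 1/7; Kenneth 2/7; Martin 2/21; Oliver 2/21; Prudence 1/42; Quentin 2/21; Victor 2/21; Winifred 1/42

No spouse, descendants, or parent survives, so the estate passes to Nora's siblings per stirpes.
Half-blood siblings count for one-half the weight of whole-blood siblings at the initial division.
Dividing 1 in proportion to weights (total weight 7/2): Diana (weight 1) → 2/7; Rose (weight 1) → 2/7; Isaac (weight 1/2) → 1/7; Kenneth (weight 1) → 2/7.
Diana predeceased; the 2/7 allotted to Diana's branch passes to Diana's issue by representation.
The 2/7 is divided into 3 equal shares of 2/21 among Oliver, Charles, Quentin.
Oliver is living and takes 2/21.
Charles is living and takes 2/21.
Quentin is living and takes 2/21.
Rose predeceased; the 2/7 allotted to Rose's branch passes to Rose's issue by representation.
The 2/7 is divided into 3 equal shares of 2/21 among Victor, Martin, Judith.
Victor is living and takes 2/21.
Martin is living and takes 2/21.
Judith predeceased; the 2/21 allotted to Judith's branch passes to Judith's issue by representation.
The 2/21 is divided into 4 equal shares of 1/42 among Prudence, Fiona, Winifred, Beatrice.
Prudence is living and takes 1/42.
Fiona is living and takes 1/42.
Winifred is living and takes 1/42.
Beatrice is living and takes 1/42.
Isaac is living and takes 1/7.
Kenneth is living and takes 2/7.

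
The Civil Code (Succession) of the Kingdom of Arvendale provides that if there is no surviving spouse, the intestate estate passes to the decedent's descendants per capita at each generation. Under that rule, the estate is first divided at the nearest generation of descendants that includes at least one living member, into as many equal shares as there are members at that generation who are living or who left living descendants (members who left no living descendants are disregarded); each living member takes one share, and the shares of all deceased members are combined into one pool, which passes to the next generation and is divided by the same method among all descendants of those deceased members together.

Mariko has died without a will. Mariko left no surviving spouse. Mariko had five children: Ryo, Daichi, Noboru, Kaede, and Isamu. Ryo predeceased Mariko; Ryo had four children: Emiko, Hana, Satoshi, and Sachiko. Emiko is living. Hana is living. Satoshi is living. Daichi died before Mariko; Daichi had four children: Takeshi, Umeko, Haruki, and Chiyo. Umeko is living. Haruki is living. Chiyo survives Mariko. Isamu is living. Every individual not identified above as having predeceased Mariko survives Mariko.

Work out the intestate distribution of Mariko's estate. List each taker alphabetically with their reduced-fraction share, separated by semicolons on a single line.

There is no surviving spouse, so the entire estate passes to Mariko's descendants per capita at each generation.
At generation 1 (Ryo, Daichi, Noboru, Kaede, Isamu) there are 5 shares of (1)/5 = 1/5 each.
Living: Noboru, Kaede, and Isamu — each takes 1/5.
Deceased: Ryo and Daichi. Their combined 2/5 is pooled and carried to generation 2.
At generation 2 (Emiko, Hana, Satoshi, Sachiko, Takeshi, Umeko, Haruki, Chiyo) there are 8 shares of (2/5)/8 = 1/20 each.
Living: Emiko, Hana, Satoshi, Sachiko, Takeshi, Umeko, Haruki, and Chiyo — each takes 1/20.

Chiyo 1/20; Emiko 1/20; Hana 1/20; Haruki 1/20; Isamu 1/5; Kaede 1/5; Noboru 1/5; Sachiko 1/20; Satoshi 1/20; Takeshi 1/20; Umeko 1/20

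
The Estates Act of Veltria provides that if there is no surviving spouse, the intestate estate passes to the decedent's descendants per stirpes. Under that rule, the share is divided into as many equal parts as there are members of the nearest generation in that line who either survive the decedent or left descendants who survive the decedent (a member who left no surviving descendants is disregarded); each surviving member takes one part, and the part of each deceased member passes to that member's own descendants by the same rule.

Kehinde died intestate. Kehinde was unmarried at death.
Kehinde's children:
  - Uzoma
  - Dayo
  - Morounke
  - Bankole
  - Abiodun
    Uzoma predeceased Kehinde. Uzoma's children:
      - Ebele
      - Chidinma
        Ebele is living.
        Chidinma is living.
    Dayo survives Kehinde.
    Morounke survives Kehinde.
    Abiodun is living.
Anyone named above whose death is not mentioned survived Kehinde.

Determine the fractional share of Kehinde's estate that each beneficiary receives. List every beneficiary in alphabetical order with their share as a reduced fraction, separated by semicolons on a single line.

Abiodun 1/5; Bankole 1/5; Chidinma 1/10; Dayo 1/5; Ebele 1/10; Morounke 1/5

There is no surviving spouse, so the entire estate passes to Kehinde's descendants per stirpes.
The estate is divided into 5 equal shares of 1/5 among Uzoma, Dayo, Morounke, Bankole, Abiodun.
Uzoma predeceased; the 1/5 allotted to Uzoma's branch passes to Uzoma's issue by representation.
The 1/5 is divided into 2 equal shares of 1/10 among Ebele, Chidinma.
Ebele is living and takes 1/10.
Chidinma is living and takes 1/10.
Dayo is living and takes 1/5.
Morounke is living and takes 1/5.
Bankole is living and takes 1/5.
Abiodun is living and takes 1/5.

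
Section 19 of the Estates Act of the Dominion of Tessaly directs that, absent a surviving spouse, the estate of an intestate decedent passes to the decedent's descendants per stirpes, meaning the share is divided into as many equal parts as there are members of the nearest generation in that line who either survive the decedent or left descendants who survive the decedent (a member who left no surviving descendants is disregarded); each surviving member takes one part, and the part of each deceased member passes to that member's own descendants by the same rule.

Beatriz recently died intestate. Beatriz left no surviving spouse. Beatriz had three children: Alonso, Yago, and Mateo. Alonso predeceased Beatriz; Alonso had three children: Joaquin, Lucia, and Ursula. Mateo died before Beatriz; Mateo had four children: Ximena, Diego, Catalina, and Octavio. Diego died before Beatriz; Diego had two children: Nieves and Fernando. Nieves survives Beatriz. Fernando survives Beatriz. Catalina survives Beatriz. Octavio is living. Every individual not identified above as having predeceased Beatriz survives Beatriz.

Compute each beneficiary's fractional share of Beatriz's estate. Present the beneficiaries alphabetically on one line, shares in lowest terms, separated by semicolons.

Catalina 1/12; Fernando 1/24; Joaquin 1/9; Lucia 1/9; Nieves 1/24; Octavio 1/12; Ursula 1/9; Ximena 1/12; Yago 1/3

There is no surviving spouse, so the entire estate passes to Beatriz's descendants per stirpes.
The estate is divided into 3 equal shares of 1/3 among Alonso, Yago, Mateo.
Alonso predeceased; the 1/3 allotted to Alonso's branch passes to Alonso's issue by representation.
The 1/3 is divided into 3 equal shares of 1/9 among Joaquin, Lucia, Ursula.
Joaquin is living and takes 1/9.
Lucia is living and takes 1/9.
Ursula is living and takes 1/9.
Yago is living and takes 1/3.
Mateo predeceased; the 1/3 allotted to Mateo's branch passes to Mateo's issue by representation.
The 1/3 is divided into 4 equal shares of 1/12 among Ximena, Diego, Catalina, Octavio.
Ximena is living and takes 1/12.
Diego predeceased; the 1/12 allotted to Diego's branch passes to Diego's issue by representation.
The 1/12 is divided into 2 equal shares of 1/24 among Nieves, Fernando.
Nieves is living and takes 1/24.
Fernando is living and takes 1/24.
Catalina is living and takes 1/12.
Octavio is living and takes 1/12.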